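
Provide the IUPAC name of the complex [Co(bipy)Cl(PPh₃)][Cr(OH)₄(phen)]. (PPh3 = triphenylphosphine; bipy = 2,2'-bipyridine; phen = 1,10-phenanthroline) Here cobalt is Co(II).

(2,2'-bipyridine)chloro(triphenylphosphine)cobalt(II) tetrahydroxo(1,10-phenanthroline)chromate(III)

Both ions are complex: the cation is named first with the plain metal name, the anion second with the -ate form; each ion's ligands are alphabetised independently.
Co is given as +2; the cation's ligand charges sum to -1, so the complex cation is 1+.
A 1:1 salt means the anion carries the equal and opposite charge, 1−.
Anion: ligand charges sum to -4; for the ion to be 1−, Cr = +3.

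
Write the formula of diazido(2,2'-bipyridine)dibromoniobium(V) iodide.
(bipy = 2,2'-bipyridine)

Ligands: 1 2,2'-bipyridine (bipy, neutral), 2 azido (N3, -1), 2 bromo (Br, -1). Ligand charge sum = -4.
With Nb in oxidation state +5, the complex ion is [Nb...]^1+.
Charge balance with iodide (-1) requires 1 complex ion per 1 iodide.

[Nb(bipy)Br2(N3)2]I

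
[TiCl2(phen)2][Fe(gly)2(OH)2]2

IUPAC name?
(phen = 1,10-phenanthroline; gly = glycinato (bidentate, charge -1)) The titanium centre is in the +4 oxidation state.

Ti is given as +4; the cation's ligand charges sum to -2, so the complex cation is 2+.
With 2 anions per cation, each anion must be 2/2 = 1−.
Anion: ligand charges sum to -4; for the ion to be 1−, Fe = +3.

dichlorobis(1,10-phenanthroline)titanium(IV) bis(glycinato)dihydroxoferrate(III)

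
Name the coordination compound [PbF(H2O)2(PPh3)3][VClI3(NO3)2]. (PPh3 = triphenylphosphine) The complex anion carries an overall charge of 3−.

Both ions are complex: the cation is named first with the plain metal name, the anion second with the -ate form; each ion's ligands are alphabetised independently.
The complex anion is given as 3−; its ligand charges sum to -6, so V = +3.
A 1:1 salt means the cation carries the equal and opposite charge, 3+.
Cation: ligand charges sum to -1; for the ion to be 3+, Pb = +4.

diaquafluorotris(triphenylphosphine)lead(IV) chlorotriiododinitratovanadate(III)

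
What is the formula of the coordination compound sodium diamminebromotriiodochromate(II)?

Ligands: 1 bromo (Br, -1), 2 ammine (NH3, neutral), 3 iodo (I, -1). Ligand charge sum = -4.
With Cr in oxidation state +2, the complex ion is [Cr...]^2−.
Charge balance with sodium (+1) requires 1 complex ion per 2 sodium.

Na2[CrBrI3(NH3)2]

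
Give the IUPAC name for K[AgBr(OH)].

The 1 potassium counter-ion carries a total charge of +1, so each complex ion is 1−.
Ligand charges: 1×hydroxo (-1 each), 1×bromo (-1 each); total -2. So Ag + (-2) = 1−, giving Ag = +1.
Ligands are named alphabetically: bromo before hydroxo.
The complex ion is anionic, so silver takes the -ate form argentate(I).

potassium bromohydroxoargentate(I)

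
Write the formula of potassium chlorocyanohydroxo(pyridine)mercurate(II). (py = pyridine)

Ligands: 1 pyridine (py, neutral), 1 hydroxo (OH, -1), 1 cyano (CN, -1), 1 chloro (Cl, -1). Ligand charge sum = -3.
With Hg in oxidation state +2, the complex ion is [Hg...]^1−.
Charge balance with potassium (+1) requires 1 complex ion per 1 potassium.

K[HgCl(CN)(OH)(py)]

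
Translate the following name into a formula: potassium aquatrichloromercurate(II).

K[HgCl3(H2O)]

Ligands: 3 chloro (Cl, -1), 1 aqua (H2O, neutral). Ligand charge sum = -3.
With Hg in oxidation state +2, the complex ion is [Hg...]^1−.
Charge balance with potassium (+1) requires 1 complex ion per 1 potassium.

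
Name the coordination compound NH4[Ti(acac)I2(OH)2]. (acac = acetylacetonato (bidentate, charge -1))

The 1 ammonium counter-ion carries a total charge of +1, so each complex ion is 1−.
Ligand charges: 2×iodo (-1 each), 2×hydroxo (-1 each), 1×acetylacetonato (-1 each); total -5. So Ti + (-5) = 1−, giving Ti = +4.
Ligands are named alphabetically: acetylacetonato before hydroxo before iodo.
The complex ion is anionic, so titanium takes the -ate form titanate(IV).

ammonium (acetylacetonato)dihydroxodiiodotitanate(IV)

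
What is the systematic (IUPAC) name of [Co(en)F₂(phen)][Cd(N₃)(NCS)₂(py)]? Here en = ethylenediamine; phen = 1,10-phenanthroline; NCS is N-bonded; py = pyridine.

(ethylenediamine)difluoro(1,10-phenanthroline)cobalt(III) azidodiisothiocyanato(pyridine)cadmate(II)

Cadmium is always +2 in its complexes; the anion's ligand charges sum to -3, so the complex anion is 1−.
A 1:1 salt means the cation carries the equal and opposite charge, 1+.
Cation: ligand charges sum to -2; for the ion to be 1+, Co = +3.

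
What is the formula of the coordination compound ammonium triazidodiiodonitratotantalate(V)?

NH4[TaI2(N3)3(NO3)]

Ligands: 2 iodo (I, -1), 1 nitrato (NO3, -1), 3 azido (N3, -1). Ligand charge sum = -6.
With Ta in oxidation state +5, the complex ion is [Ta...]^1−.
Charge balance with ammonium (+1) requires 1 complex ion per 1 ammonium.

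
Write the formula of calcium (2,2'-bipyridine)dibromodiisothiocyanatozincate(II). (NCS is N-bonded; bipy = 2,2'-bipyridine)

Ligands: 2 isothiocyanato (NCS, -1), 2 bromo (Br, -1), 1 2,2'-bipyridine (bipy, neutral). Ligand charge sum = -4.
With Zn in oxidation state +2, the complex ion is [Zn...]^2−.
Charge balance with calcium (+2) requires 1 complex ion per 1 calcium.

Ca[Zn(bipy)Br2(NCS)2]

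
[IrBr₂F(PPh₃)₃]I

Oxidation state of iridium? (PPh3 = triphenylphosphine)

1 iodide outside the brackets (-1 each) → the complex ion is 1+.
Ligand charges: 3×PPh3 neutral; 2×Br = -2; 1×F = -1; sum -3.
Ir + (-3) = 1+ ⇒ Ir is +4.

+4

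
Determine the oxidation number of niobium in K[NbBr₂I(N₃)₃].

+5

1 potassium outside the brackets (+1 each) → the complex ion is 1−.
Ligand charges: 1×I = -1; 3×N3 = -3; 2×Br = -2; sum -6.
Nb + (-6) = 1− ⇒ Nb is +5.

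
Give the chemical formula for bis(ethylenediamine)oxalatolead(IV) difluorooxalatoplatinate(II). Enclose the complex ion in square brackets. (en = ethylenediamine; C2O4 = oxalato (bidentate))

[Pb(C2O4)(en)2][Pt(C2O4)F2]

Cation [Pb…]: ligand charges -2, Pb(IV) ⇒ ion charge 2+.
Anion [Pt…]: ligand charges -4, Pt(II) ⇒ ion charge 2−.
One 2+ cation balances one 2− anion.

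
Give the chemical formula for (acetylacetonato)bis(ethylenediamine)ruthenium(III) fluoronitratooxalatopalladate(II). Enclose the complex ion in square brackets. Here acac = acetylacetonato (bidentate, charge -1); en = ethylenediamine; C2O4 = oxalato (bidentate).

[Ru(acac)(en)2][Pd(C2O4)F(NO3)]

Cation [Ru…]: ligand charges -1, Ru(III) ⇒ ion charge 2+.
Anion [Pd…]: ligand charges -4, Pd(II) ⇒ ion charge 2−.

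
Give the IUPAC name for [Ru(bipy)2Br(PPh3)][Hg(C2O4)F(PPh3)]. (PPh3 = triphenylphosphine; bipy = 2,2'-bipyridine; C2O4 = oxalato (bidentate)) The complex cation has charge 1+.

bis(2,2'-bipyridine)bromo(triphenylphosphine)ruthenium(II) fluorooxalato(triphenylphosphine)mercurate(II)

Both ions are complex: the cation is named first with the plain metal name, the anion second with the -ate form; each ion's ligands are alphabetised independently.
The complex cation is given as 1+; its ligand charges sum to -1, so Ru = +2.
A 1:1 salt means the anion carries the equal and opposite charge, 1−.
Anion: ligand charges sum to -3; for the ion to be 1−, Hg = +2.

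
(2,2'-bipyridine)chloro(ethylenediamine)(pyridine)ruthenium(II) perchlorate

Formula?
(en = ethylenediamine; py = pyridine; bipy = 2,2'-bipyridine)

[Ru(bipy)Cl(en)(py)]ClO4

Ligands: 1 ethylenediamine (en, neutral), 1 pyridine (py, neutral), 1 2,2'-bipyridine (bipy, neutral), 1 chloro (Cl, -1). Ligand charge sum = -1.
Charge balance with perchlorate (-1) requires 1 complex ion per 1 perchlorate.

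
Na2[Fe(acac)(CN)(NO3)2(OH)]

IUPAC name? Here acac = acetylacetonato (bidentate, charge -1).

sodium (acetylacetonato)cyanohydroxodinitratoferrate(III)

The 2 sodium counter-ions carry a total charge of +2, so each complex ion is 2−.
Ligand charges: 1×hydroxo (-1 each), 1×cyano (-1 each), 2×nitrato (-1 each), 1×acetylacetonato (-1 each); total -5. So Fe + (-5) = 2−, giving Fe = +3.
The complex ion is anionic, so iron takes the -ate form ferrate(III).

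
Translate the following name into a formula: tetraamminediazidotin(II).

Ligands: 4 ammine (NH3, neutral), 2 azido (N3, -1). Ligand charge sum = -2.
With Sn in oxidation state +2, the complex ion is [Sn...].

[Sn(N3)2(NH3)4]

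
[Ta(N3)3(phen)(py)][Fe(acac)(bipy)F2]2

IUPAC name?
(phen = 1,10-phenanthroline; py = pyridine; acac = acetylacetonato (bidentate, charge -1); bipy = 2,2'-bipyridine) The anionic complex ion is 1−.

Both ions are complex: the cation is named first with the plain metal name, the anion second with the -ate form; each ion's ligands are alphabetised independently.
The complex anion is given as 1−; its ligand charges sum to -3, so Fe = +2.
With 2 anions per cation, the cation must be 2×1 = 2+.
Cation: ligand charges sum to -3; for the ion to be 2+, Ta = +5.

triazido(1,10-phenanthroline)(pyridine)tantalum(V) (acetylacetonato)(2,2'-bipyridine)difluoroferrate(II)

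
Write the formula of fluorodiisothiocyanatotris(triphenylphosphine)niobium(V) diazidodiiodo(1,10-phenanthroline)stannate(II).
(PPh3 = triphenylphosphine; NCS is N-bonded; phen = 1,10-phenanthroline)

[NbF(NCS)2(PPh3)3][SnI2(N3)2(phen)]

Cation [Nb…]: ligand charges -3, Nb(V) ⇒ ion charge 2+.
Anion [Sn…]: ligand charges -4, Sn(II) ⇒ ion charge 2−.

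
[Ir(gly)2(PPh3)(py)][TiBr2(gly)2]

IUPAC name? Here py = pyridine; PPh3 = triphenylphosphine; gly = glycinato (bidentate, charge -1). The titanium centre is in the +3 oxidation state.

Ti is given as +3; the anion's ligand charges sum to -4, so the complex anion is 1−.
A 1:1 salt means the cation carries the equal and opposite charge, 1+.
Cation: ligand charges sum to -2; for the ion to be 1+, Ir = +3.

bis(glycinato)(pyridine)(triphenylphosphine)iridium(III) dibromobis(glycinato)titanate(III)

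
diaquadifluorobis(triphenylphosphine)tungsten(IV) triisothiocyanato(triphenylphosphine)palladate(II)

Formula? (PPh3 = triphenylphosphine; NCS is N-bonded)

[WF2(H2O)2(PPh3)2][Pd(NCS)3(PPh3)]2

Cation [W…]: ligand charges -2, W(IV) ⇒ ion charge 2+.
Anion [Pd…]: ligand charges -3, Pd(II) ⇒ ion charge 1−.
One 2+ cation requires 2 of the 1− anion.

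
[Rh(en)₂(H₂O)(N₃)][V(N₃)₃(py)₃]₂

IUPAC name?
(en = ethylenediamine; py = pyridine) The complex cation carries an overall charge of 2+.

Both ions are complex: the cation is named first with the plain metal name, the anion second with the -ate form; each ion's ligands are alphabetised independently.
The complex cation is given as 2+; its ligand charges sum to -1, so Rh = +3.
With 2 anions per cation, each anion must be 2/2 = 1−.
Anion: ligand charges sum to -3; for the ion to be 1−, V = +2.

aquaazidobis(ethylenediamine)rhodium(III) triazidotris(pyridine)vanadate(II)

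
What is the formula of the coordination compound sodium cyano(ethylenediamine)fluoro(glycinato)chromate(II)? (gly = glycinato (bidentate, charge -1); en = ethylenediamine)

Ligands: 1 glycinato (gly, -1), 1 cyano (CN, -1), 1 ethylenediamine (en, neutral), 1 fluoro (F, -1). Ligand charge sum = -3.
With Cr in oxidation state +2, the complex ion is [Cr...]^1−.
Charge balance with sodium (+1) requires 1 complex ion per 1 sodium.

Na[Cr(CN)(en)F(gly)]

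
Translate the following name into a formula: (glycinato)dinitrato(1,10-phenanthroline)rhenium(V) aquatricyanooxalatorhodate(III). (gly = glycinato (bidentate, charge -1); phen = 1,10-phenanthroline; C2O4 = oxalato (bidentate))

[Re(gly)(NO3)2(phen)][Rh(C2O4)(CN)3(H2O)]

Cation [Re…]: ligand charges -3, Re(V) ⇒ ion charge 2+.
Anion [Rh…]: ligand charges -5, Rh(III) ⇒ ion charge 2−.
One 2+ cation balances one 2− anion.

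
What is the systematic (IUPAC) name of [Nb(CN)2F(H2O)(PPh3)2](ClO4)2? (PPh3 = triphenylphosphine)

The 2 perchlorate counter-ions carry a total charge of -2, so each complex ion is 2+.
Ligand charges: 1×aqua (neutral), 1×fluoro (-1 each), 2×triphenylphosphine (neutral), 2×cyano (-1 each); total -3. So Nb + (-3) = 2+, giving Nb = +5.
Ligands are named alphabetically: aqua before cyano before fluoro before triphenylphosphine.

aquadicyanofluorobis(triphenylphosphine)niobium(V) perchlorate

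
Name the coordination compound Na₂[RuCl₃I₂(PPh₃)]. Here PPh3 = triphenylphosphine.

The 2 sodium counter-ions carry a total charge of +2, so each complex ion is 2−.
Ligand charges: 3×chloro (-1 each), 2×iodo (-1 each), 1×triphenylphosphine (neutral); total -5. So Ru + (-5) = 2−, giving Ru = +3.
The complex ion is anionic, so ruthenium takes the -ate form ruthenate(III).

sodium trichlorodiiodo(triphenylphosphine)ruthenate(III)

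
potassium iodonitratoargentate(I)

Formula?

K[AgI(NO3)]

Ligands: 1 nitrato (NO3, -1), 1 iodo (I, -1). Ligand charge sum = -2.
With Ag in oxidation state +1, the complex ion is [Ag...]^1−.
Charge balance with potassium (+1) requires 1 complex ion per 1 potassium.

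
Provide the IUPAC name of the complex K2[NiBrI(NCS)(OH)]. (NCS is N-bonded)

The 2 potassium counter-ions carry a total charge of +2, so each complex ion is 2−.
Ligand charges: 1×isothiocyanato (-1 each), 1×iodo (-1 each), 1×bromo (-1 each), 1×hydroxo (-1 each); total -4. So Ni + (-4) = 2−, giving Ni = +2.
Ligands are named alphabetically: bromo before hydroxo before iodo before isothiocyanato.
The complex ion is anionic, so nickel takes the -ate form nickelate(II).

potassium bromohydroxoiodoisothiocyanatonickelate(II)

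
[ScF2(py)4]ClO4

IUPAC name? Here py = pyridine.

The 1 perchlorate counter-ion carries a total charge of -1, so each complex ion is 1+.
Ligand charges: 4×pyridine (neutral), 2×fluoro (-1 each); total -2. So Sc + (-2) = 1+, giving Sc = +3.
Ligands are named alphabetically: fluoro before pyridine.

difluorotetrakis(pyridine)scandium(III) perchlorate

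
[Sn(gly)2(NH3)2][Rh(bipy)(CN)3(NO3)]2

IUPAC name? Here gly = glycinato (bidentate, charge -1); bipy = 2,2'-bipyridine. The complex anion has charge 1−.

The complex anion is given as 1−; its ligand charges sum to -4, so Rh = +3.
With 2 anions per cation, the cation must be 2×1 = 2+.
Cation: ligand charges sum to -2; for the ion to be 2+, Sn = +4.

diamminebis(glycinato)tin(IV) (2,2'-bipyridine)tricyanonitratorhodate(III)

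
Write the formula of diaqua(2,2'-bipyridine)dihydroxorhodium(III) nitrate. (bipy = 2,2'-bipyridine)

Ligands: 1 2,2'-bipyridine (bipy, neutral), 2 hydroxo (OH, -1), 2 aqua (H2O, neutral). Ligand charge sum = -2.
With Rh in oxidation state +3, the complex ion is [Rh...]^1+.
Charge balance with nitrate (-1) requires 1 complex ion per 1 nitrate.

[Rh(bipy)(H2O)2(OH)2]NO3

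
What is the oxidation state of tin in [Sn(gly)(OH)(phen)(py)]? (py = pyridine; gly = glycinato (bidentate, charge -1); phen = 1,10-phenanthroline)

+2

No counter-ion: the bracketed complex is neutral.
Ligand charges: 1×py neutral; 1×OH = -1; 1×gly = -1; 1×phen neutral; sum -2.
Sn + (-2) = 0 ⇒ Sn is +2.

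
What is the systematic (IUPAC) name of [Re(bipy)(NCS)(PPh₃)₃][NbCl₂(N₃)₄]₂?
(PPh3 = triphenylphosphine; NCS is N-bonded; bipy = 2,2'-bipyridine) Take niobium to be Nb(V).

(2,2'-bipyridine)isothiocyanatotris(triphenylphosphine)rhenium(III) tetraazidodichloroniobate(V)

Nb is given as +5; the anion's ligand charges sum to -6, so the complex anion is 1−.
With 2 anions per cation, the cation must be 2×1 = 2+.
Cation: ligand charges sum to -1; for the ion to be 2+, Re = +3.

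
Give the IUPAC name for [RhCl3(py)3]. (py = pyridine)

trichlorotris(pyridine)rhodium(III)

There is no counter-ion, so the complex is neutral overall.
Ligand charges: 3×pyridine (neutral), 3×chloro (-1 each); total -3. So Rh + (-3) = 0, giving Rh = +3.
Ligands are named alphabetically: chloro before pyridine.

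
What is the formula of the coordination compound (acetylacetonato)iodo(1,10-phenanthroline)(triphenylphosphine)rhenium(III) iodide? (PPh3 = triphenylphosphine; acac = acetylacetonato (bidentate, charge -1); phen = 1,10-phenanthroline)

[Re(acac)I(phen)(PPh3)]I

Ligands: 1 iodo (I, -1), 1 triphenylphosphine (PPh3, neutral), 1 acetylacetonato (acac, -1), 1 1,10-phenanthroline (phen, neutral). Ligand charge sum = -2.
With Re in oxidation state +3, the complex ion is [Re...]^1+.
Charge balance with iodide (-1) requires 1 complex ion per 1 iodide.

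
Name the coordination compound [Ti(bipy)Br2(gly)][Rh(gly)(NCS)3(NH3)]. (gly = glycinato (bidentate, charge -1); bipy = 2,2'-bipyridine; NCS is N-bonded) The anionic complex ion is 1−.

Both ions are complex: the cation is named first with the plain metal name, the anion second with the -ate form; each ion's ligands are alphabetised independently.
The complex anion is given as 1−; its ligand charges sum to -4, so Rh = +3.
A 1:1 salt means the cation carries the equal and opposite charge, 1+.
Cation: ligand charges sum to -3; for the ion to be 1+, Ti = +4.

(2,2'-bipyridine)dibromo(glycinato)titanium(IV) ammine(glycinato)triisothiocyanatorhodate(III)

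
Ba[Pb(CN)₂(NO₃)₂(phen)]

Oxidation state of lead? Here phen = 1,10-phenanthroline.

+2

1 barium outside the brackets (+2 each) → the complex ion is 2−.
Ligand charges: 1×phen neutral; 2×CN = -2; 2×NO3 = -2; sum -4.
Pb + (-4) = 2− ⇒ Pb is +2.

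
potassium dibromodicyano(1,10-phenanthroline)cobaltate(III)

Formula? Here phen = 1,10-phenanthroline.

Ligands: 2 cyano (CN, -1), 1 1,10-phenanthroline (phen, neutral), 2 bromo (Br, -1). Ligand charge sum = -4.
With Co in oxidation state +3, the complex ion is [Co...]^1−.
Charge balance with potassium (+1) requires 1 complex ion per 1 potassium.

K[CoBr2(CN)2(phen)]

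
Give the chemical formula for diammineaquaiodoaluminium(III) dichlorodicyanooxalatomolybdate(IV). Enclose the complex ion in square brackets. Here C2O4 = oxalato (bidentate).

Cation [Al…]: ligand charges -1, Al(III) ⇒ ion charge 2+.
Anion [Mo…]: ligand charges -6, Mo(IV) ⇒ ion charge 2−.
One 2+ cation balances one 2− anion.

[Al(H2O)I(NH3)2][Mo(C2O4)Cl2(CN)2]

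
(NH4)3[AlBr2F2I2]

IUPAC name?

ammonium dibromodifluorodiiodoaluminate(III)

The 3 ammonium counter-ions carry a total charge of +3, so each complex ion is 3−.
Ligand charges: 2×iodo (-1 each), 2×fluoro (-1 each), 2×bromo (-1 each); total -6. So Al + (-6) = 3−, giving Al = +3.
The complex ion is anionic, so aluminium takes the -ate form aluminate(III).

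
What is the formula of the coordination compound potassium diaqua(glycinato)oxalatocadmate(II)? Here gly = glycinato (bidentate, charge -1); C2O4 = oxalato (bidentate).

Ligands: 2 aqua (H2O, neutral), 1 glycinato (gly, -1), 1 oxalato (C2O4, -2). Ligand charge sum = -3.
Charge balance with potassium (+1) requires 1 complex ion per 1 potassium.

K[Cd(C2O4)(gly)(H2O)2]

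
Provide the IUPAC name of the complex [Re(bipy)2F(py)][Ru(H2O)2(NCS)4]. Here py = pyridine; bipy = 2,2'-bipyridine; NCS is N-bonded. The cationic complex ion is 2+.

bis(2,2'-bipyridine)fluoro(pyridine)rhenium(III) diaquatetraisothiocyanatoruthenate(II)

Both ions are complex: the cation is named first with the plain metal name, the anion second with the -ate form; each ion's ligands are alphabetised independently.
The complex cation is given as 2+; its ligand charges sum to -1, so Re = +3.
A 1:1 salt means the anion carries the equal and opposite charge, 2−.
Anion: ligand charges sum to -4; for the ion to be 2−, Ru = +2.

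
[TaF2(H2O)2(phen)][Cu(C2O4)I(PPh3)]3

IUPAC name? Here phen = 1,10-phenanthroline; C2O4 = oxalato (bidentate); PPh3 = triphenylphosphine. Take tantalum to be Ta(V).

Ta is given as +5; the cation's ligand charges sum to -2, so the complex cation is 3+.
With 3 anions per cation, each anion must be 3/3 = 1−.
Anion: ligand charges sum to -3; for the ion to be 1−, Cu = +2.

diaquadifluoro(1,10-phenanthroline)tantalum(V) iodooxalato(triphenylphosphine)cuprate(II)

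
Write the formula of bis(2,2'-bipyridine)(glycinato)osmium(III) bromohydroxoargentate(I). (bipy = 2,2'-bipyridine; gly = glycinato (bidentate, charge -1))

[Os(bipy)2(gly)][AgBr(OH)]2

Cation [Os…]: ligand charges -1, Os(III) ⇒ ion charge 2+.
Anion [Ag…]: ligand charges -2, Ag(I) ⇒ ion charge 1−.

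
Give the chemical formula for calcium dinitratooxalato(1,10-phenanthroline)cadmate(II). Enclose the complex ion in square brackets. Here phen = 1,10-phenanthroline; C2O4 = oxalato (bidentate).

Ca[Cd(C2O4)(NO3)2(phen)]

Ligands: 2 nitrato (NO3, -1), 1 1,10-phenanthroline (phen, neutral), 1 oxalato (C2O4, -2). Ligand charge sum = -4.
With Cd in oxidation state +2, the complex ion is [Cd...]^2−.
Charge balance with calcium (+2) requires 1 complex ion per 1 calcium.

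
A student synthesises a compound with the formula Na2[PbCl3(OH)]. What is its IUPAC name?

sodium trichlorohydroxoplumbate(II)

The 2 sodium counter-ions carry a total charge of +2, so each complex ion is 2−.
Ligand charges: 1×hydroxo (-1 each), 3×chloro (-1 each); total -4. So Pb + (-4) = 2−, giving Pb = +2.
Ligands are named alphabetically: chloro before hydroxo.
The complex ion is anionic, so lead takes the -ate form plumbate(II).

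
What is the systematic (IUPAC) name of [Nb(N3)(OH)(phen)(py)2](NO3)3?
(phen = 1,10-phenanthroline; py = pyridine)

azidohydroxo(1,10-phenanthroline)bis(pyridine)niobium(V) nitrate

The 3 nitrate counter-ions carry a total charge of -3, so each complex ion is 3+.
Ligand charges: 1×azido (-1 each), 1×hydroxo (-1 each), 1×1,10-phenanthroline (neutral), 2×pyridine (neutral); total -2. So Nb + (-2) = 3+, giving Nb = +5.
Ligands are named alphabetically: azido before hydroxo before phenanthroline before pyridine.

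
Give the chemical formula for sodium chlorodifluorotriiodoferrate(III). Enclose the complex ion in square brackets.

Ligands: 2 fluoro (F, -1), 3 iodo (I, -1), 1 chloro (Cl, -1). Ligand charge sum = -6.
With Fe in oxidation state +3, the complex ion is [Fe...]^3−.
Charge balance with sodium (+1) requires 1 complex ion per 3 sodium.

Na3[FeClF2I3]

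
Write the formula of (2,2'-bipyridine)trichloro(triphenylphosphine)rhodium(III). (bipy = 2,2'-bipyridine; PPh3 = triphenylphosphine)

Ligands: 1 2,2'-bipyridine (bipy, neutral), 3 chloro (Cl, -1), 1 triphenylphosphine (PPh3, neutral). Ligand charge sum = -3.
With Rh in oxidation state +3, the complex ion is [Rh...].

[Rh(bipy)Cl3(PPh3)]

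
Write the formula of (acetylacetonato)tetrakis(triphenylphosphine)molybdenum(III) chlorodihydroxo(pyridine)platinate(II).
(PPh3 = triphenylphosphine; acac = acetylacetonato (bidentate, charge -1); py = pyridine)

[Mo(acac)(PPh3)4][PtCl(OH)2(py)]2

Cation [Mo…]: ligand charges -1, Mo(III) ⇒ ion charge 2+.
Anion [Pt…]: ligand charges -3, Pt(II) ⇒ ion charge 1−.
One 2+ cation requires 2 of the 1− anion.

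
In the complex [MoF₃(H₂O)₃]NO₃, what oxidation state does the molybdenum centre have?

1 nitrate outside the brackets (-1 each) → the complex ion is 1+.
Ligand charges: 3×F = -3; 3×H2O neutral; sum -3.
Mo + (-3) = 1+ ⇒ Mo is +4.

+4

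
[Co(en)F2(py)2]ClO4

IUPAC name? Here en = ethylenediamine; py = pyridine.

(ethylenediamine)difluorobis(pyridine)cobalt(III) perchlorate

The 1 perchlorate counter-ion carries a total charge of -1, so each complex ion is 1+.
Ligand charges: 1×ethylenediamine (neutral), 2×fluoro (-1 each), 2×pyridine (neutral); total -2. So Co + (-2) = 1+, giving Co = +3.
Ligands are named alphabetically: ethylenediamine before fluoro before pyridine.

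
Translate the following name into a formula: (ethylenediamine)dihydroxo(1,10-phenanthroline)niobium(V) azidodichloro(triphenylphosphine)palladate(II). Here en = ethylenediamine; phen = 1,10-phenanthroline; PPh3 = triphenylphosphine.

[Nb(en)(OH)2(phen)][PdCl2(N3)(PPh3)]3

Cation [Nb…]: ligand charges -2, Nb(V) ⇒ ion charge 3+.
Anion [Pd…]: ligand charges -3, Pd(II) ⇒ ion charge 1−.
One 3+ cation requires 3 of the 1− anion.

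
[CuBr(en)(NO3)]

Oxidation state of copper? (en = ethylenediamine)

+2

No counter-ion: the bracketed complex is neutral.
Ligand charges: 1×Br = -1; 1×NO3 = -1; 1×en neutral; sum -2.
Cu + (-2) = 0 ⇒ Cu is +2.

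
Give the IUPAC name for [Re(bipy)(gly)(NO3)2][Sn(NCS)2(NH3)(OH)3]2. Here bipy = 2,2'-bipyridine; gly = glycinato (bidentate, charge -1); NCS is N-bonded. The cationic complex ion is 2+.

Both ions are complex: the cation is named first with the plain metal name, the anion second with the -ate form; each ion's ligands are alphabetised independently.
The complex cation is given as 2+; its ligand charges sum to -3, so Re = +5.
With 2 anions per cation, each anion must be 2/2 = 1−.
Anion: ligand charges sum to -5; for the ion to be 1−, Sn = +4.

(2,2'-bipyridine)(glycinato)dinitratorhenium(V) amminetrihydroxodiisothiocyanatostannate(IV)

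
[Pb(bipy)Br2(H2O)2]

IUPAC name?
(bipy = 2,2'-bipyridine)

There is no counter-ion, so the complex is neutral overall.
Ligand charges: 2×aqua (neutral), 2×bromo (-1 each), 1×2,2'-bipyridine (neutral); total -2. So Pb + (-2) = 0, giving Pb = +2.
Ligands are named alphabetically: aqua before bipyridine before bromo.

diaqua(2,2'-bipyridine)dibromolead(II)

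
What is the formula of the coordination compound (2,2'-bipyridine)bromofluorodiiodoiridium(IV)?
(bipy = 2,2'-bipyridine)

[Ir(bipy)BrFI2]

Ligands: 1 2,2'-bipyridine (bipy, neutral), 1 bromo (Br, -1), 1 fluoro (F, -1), 2 iodo (I, -1). Ligand charge sum = -4.
With Ir in oxidation state +4, the complex ion is [Ir...].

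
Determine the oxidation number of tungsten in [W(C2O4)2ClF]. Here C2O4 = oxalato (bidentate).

No counter-ion: the bracketed complex is neutral.
Ligand charges: 1×F = -1; 2×C2O4 = -4; 1×Cl = -1; sum -6.
W + (-6) = 0 ⇒ W is +6.

+6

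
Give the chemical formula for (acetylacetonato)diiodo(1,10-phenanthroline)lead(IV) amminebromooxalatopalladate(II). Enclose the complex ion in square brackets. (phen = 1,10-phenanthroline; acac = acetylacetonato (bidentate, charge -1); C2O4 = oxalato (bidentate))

Cation [Pb…]: ligand charges -3, Pb(IV) ⇒ ion charge 1+.
Anion [Pd…]: ligand charges -3, Pd(II) ⇒ ion charge 1−.
One 1+ cation balances one 1− anion.

[Pb(acac)I2(phen)][PdBr(C2O4)(NH3)]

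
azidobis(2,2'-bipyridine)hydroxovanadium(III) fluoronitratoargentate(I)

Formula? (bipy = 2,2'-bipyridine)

Cation [V…]: ligand charges -2, V(III) ⇒ ion charge 1+.
Anion [Ag…]: ligand charges -2, Ag(I) ⇒ ion charge 1−.
One 1+ cation balances one 1− anion.

[V(bipy)2(N3)(OH)][AgF(NO3)]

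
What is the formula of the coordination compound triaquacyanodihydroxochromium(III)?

[Cr(CN)(H2O)3(OH)2]

Ligands: 1 cyano (CN, -1), 2 hydroxo (OH, -1), 3 aqua (H2O, neutral). Ligand charge sum = -3.
With Cr in oxidation state +3, the complex ion is [Cr...].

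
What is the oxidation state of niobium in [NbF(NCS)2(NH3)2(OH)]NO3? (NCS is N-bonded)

+5

1 nitrate outside the brackets (-1 each) → the complex ion is 1+.
Ligand charges: 2×NCS = -2; 1×F = -1; 2×NH3 neutral; 1×OH = -1; sum -4.
Nb + (-4) = 1+ ⇒ Nb is +5.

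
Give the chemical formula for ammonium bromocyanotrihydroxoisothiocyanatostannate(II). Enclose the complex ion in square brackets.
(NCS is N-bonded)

Ligands: 1 isothiocyanato (NCS, -1), 3 hydroxo (OH, -1), 1 bromo (Br, -1), 1 cyano (CN, -1). Ligand charge sum = -6.
With Sn in oxidation state +2, the complex ion is [Sn...]^4−.
Charge balance with ammonium (+1) requires 1 complex ion per 4 ammonium.

(NH4)4[SnBr(CN)(NCS)(OH)3]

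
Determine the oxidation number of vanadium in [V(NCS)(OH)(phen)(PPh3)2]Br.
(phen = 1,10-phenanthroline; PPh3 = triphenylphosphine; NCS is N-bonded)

+3

1 bromide outside the brackets (-1 each) → the complex ion is 1+.
Ligand charges: 1×phen neutral; 2×PPh3 neutral; 1×NCS = -1; 1×OH = -1; sum -2.
V + (-2) = 1+ ⇒ V is +3.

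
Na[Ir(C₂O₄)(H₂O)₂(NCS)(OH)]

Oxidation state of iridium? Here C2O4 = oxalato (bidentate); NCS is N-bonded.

1 sodium outside the brackets (+1 each) → the complex ion is 1−.
Ligand charges: 1×C2O4 = -2; 1×OH = -1; 2×H2O neutral; 1×NCS = -1; sum -4.
Ir + (-4) = 1− ⇒ Ir is +3.

+3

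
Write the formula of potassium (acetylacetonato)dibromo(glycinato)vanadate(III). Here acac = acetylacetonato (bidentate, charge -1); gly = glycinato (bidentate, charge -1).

Ligands: 1 acetylacetonato (acac, -1), 1 glycinato (gly, -1), 2 bromo (Br, -1). Ligand charge sum = -4.
Charge balance with potassium (+1) requires 1 complex ion per 1 potassium.

K[V(acac)Br2(gly)]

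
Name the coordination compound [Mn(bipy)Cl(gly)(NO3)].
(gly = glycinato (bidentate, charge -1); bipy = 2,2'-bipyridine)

(2,2'-bipyridine)chloro(glycinato)nitratomanganese(III)

There is no counter-ion, so the complex is neutral overall.
Ligand charges: 1×glycinato (-1 each), 1×nitrato (-1 each), 1×chloro (-1 each), 1×2,2'-bipyridine (neutral); total -3. So Mn + (-3) = 0, giving Mn = +3.
Ligands are named alphabetically: bipyridine before chloro before glycinato before nitrato.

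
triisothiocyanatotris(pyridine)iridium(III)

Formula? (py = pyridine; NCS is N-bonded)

[Ir(NCS)3(py)3]

Ligands: 3 pyridine (py, neutral), 3 isothiocyanato (NCS, -1). Ligand charge sum = -3.
With Ir in oxidation state +3, the complex ion is [Ir...].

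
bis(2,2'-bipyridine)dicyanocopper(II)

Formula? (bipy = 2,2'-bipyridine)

Ligands: 2 2,2'-bipyridine (bipy, neutral), 2 cyano (CN, -1). Ligand charge sum = -2.
With Cu in oxidation state +2, the complex ion is [Cu...].

[Cu(bipy)2(CN)2]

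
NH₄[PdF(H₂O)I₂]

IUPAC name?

ammonium aquafluorodiiodopalladate(II)

The 1 ammonium counter-ion carries a total charge of +1, so each complex ion is 1−.
Ligand charges: 1×fluoro (-1 each), 2×iodo (-1 each), 1×aqua (neutral); total -3. So Pd + (-3) = 1−, giving Pd = +2.
Ligands are named alphabetically: aqua before fluoro before iodo.
The complex ion is anionic, so palladium takes the -ate form palladate(II).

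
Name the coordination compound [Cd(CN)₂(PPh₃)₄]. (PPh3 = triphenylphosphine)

dicyanotetrakis(triphenylphosphine)cadmium(II)

There is no counter-ion, so the complex is neutral overall.
Ligand charges: 2×cyano (-1 each), 4×triphenylphosphine (neutral); total -2. So Cd + (-2) = 0, giving Cd = +2.
Ligands are named alphabetically: cyano before triphenylphosphine.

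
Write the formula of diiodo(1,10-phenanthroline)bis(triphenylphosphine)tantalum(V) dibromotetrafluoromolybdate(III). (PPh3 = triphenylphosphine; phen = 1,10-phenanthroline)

Cation [Ta…]: ligand charges -2, Ta(V) ⇒ ion charge 3+.
Anion [Mo…]: ligand charges -6, Mo(III) ⇒ ion charge 3−.

[TaI2(phen)(PPh3)2][MoBr2F4]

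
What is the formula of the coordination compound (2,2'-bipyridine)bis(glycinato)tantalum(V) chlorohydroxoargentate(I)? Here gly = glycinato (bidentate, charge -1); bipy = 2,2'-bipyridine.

[Ta(bipy)(gly)2][AgCl(OH)]3

Cation [Ta…]: ligand charges -2, Ta(V) ⇒ ion charge 3+.
Anion [Ag…]: ligand charges -2, Ag(I) ⇒ ion charge 1−.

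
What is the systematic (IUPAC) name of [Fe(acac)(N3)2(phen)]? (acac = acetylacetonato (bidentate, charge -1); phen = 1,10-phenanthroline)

There is no counter-ion, so the complex is neutral overall.
Ligand charges: 2×azido (-1 each), 1×acetylacetonato (-1 each), 1×1,10-phenanthroline (neutral); total -3. So Fe + (-3) = 0, giving Fe = +3.
Ligands are named alphabetically: acetylacetonato before azido before phenanthroline.

(acetylacetonato)diazido(1,10-phenanthroline)iron(III)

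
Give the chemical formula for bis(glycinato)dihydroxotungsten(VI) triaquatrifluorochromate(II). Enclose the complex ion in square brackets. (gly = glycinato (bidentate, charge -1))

Cation [W…]: ligand charges -4, W(VI) ⇒ ion charge 2+.
Anion [Cr…]: ligand charges -3, Cr(II) ⇒ ion charge 1−.
One 2+ cation requires 2 of the 1− anion.

[W(gly)2(OH)2][CrF3(H2O)3]2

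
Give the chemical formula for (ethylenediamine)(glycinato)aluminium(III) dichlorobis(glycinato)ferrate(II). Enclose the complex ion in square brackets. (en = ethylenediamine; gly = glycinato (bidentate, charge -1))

[Al(en)(gly)][FeCl2(gly)2]

Cation [Al…]: ligand charges -1, Al(III) ⇒ ion charge 2+.
Anion [Fe…]: ligand charges -4, Fe(II) ⇒ ion charge 2−.
One 2+ cation balances one 2− anion.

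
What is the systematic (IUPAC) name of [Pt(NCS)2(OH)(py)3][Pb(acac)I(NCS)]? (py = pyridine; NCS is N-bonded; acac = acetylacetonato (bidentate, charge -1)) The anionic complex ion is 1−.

Both ions are complex: the cation is named first with the plain metal name, the anion second with the -ate form; each ion's ligands are alphabetised independently.
The complex anion is given as 1−; its ligand charges sum to -3, so Pb = +2.
A 1:1 salt means the cation carries the equal and opposite charge, 1+.
Cation: ligand charges sum to -3; for the ion to be 1+, Pt = +4.

hydroxodiisothiocyanatotris(pyridine)platinum(IV) (acetylacetonato)iodoisothiocyanatoplumbate(II)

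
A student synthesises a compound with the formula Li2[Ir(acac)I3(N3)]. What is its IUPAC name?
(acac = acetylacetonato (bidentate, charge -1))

The 2 lithium counter-ions carry a total charge of +2, so each complex ion is 2−.
Ligand charges: 1×acetylacetonato (-1 each), 1×azido (-1 each), 3×iodo (-1 each); total -5. So Ir + (-5) = 2−, giving Ir = +3.
Ligands are named alphabetically: acetylacetonato before azido before iodo.
The complex ion is anionic, so iridium takes the -ate form iridate(III).

lithium (acetylacetonato)azidotriiodoiridate(III)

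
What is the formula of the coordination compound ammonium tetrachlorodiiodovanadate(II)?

Ligands: 2 iodo (I, -1), 4 chloro (Cl, -1). Ligand charge sum = -6.
With V in oxidation state +2, the complex ion is [V...]^4−.
Charge balance with ammonium (+1) requires 1 complex ion per 4 ammonium.

(NH4)4[VCl4I2]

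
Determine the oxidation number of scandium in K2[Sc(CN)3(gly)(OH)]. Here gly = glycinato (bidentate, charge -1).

2 potassium outside the brackets (+1 each) → the complex ion is 2−.
Ligand charges: 1×gly = -1; 3×CN = -3; 1×OH = -1; sum -5.
Sc + (-5) = 2− ⇒ Sc is +3.

+3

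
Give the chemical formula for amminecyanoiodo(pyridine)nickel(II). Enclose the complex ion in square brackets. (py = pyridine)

[Ni(CN)I(NH3)(py)]

Ligands: 1 iodo (I, -1), 1 cyano (CN, -1), 1 ammine (NH3, neutral), 1 pyridine (py, neutral). Ligand charge sum = -2.
With Ni in oxidation state +2, the complex ion is [Ni...].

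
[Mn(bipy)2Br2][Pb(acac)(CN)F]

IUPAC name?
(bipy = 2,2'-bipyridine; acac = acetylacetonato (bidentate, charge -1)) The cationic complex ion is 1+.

bis(2,2'-bipyridine)dibromomanganese(III) (acetylacetonato)cyanofluoroplumbate(II)

The complex cation is given as 1+; its ligand charges sum to -2, so Mn = +3.
A 1:1 salt means the anion carries the equal and opposite charge, 1−.
Anion: ligand charges sum to -3; for the ion to be 1−, Pb = +2.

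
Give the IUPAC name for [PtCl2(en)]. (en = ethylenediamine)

There is no counter-ion, so the complex is neutral overall.
Ligand charges: 2×chloro (-1 each), 1×ethylenediamine (neutral); total -2. So Pt + (-2) = 0, giving Pt = +2.
Ligands are named alphabetically: chloro before ethylenediamine.

dichloro(ethylenediamine)platinum(II)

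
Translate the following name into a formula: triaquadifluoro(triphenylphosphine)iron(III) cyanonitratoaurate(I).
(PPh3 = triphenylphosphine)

[FeF2(H2O)3(PPh3)][Au(CN)(NO3)]

Cation [Fe…]: ligand charges -2, Fe(III) ⇒ ion charge 1+.
Anion [Au…]: ligand charges -2, Au(I) ⇒ ion charge 1−.
One 1+ cation balances one 1− anion.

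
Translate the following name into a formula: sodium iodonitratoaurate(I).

Ligands: 1 nitrato (NO3, -1), 1 iodo (I, -1). Ligand charge sum = -2.
With Au in oxidation state +1, the complex ion is [Au...]^1−.
Charge balance with sodium (+1) requires 1 complex ion per 1 sodium.

Na[AuI(NO3)]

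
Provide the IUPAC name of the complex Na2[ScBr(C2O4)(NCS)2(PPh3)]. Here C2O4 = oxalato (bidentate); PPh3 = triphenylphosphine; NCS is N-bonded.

The 2 sodium counter-ions carry a total charge of +2, so each complex ion is 2−.
Ligand charges: 1×bromo (-1 each), 1×oxalato (-2 each), 1×triphenylphosphine (neutral), 2×isothiocyanato (-1 each); total -5. So Sc + (-5) = 2−, giving Sc = +3.
Ligands are named alphabetically: bromo before isothiocyanato before oxalato before triphenylphosphine.
The complex ion is anionic, so scandium takes the -ate form scandate(III).

sodium bromodiisothiocyanatooxalato(triphenylphosphine)scandate(III)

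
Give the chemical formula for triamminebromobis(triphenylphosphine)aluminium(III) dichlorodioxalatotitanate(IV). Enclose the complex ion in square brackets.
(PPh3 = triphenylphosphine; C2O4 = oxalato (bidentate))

Cation [Al…]: ligand charges -1, Al(III) ⇒ ion charge 2+.
Anion [Ti…]: ligand charges -6, Ti(IV) ⇒ ion charge 2−.
One 2+ cation balances one 2− anion.

[AlBr(NH3)3(PPh3)2][Ti(C2O4)2Cl2]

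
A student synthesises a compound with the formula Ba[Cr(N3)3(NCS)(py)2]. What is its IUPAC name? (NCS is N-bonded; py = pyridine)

barium triazidoisothiocyanatobis(pyridine)chromate(II)

The 1 barium counter-ion carries a total charge of +2, so each complex ion is 2−.
Ligand charges: 1×isothiocyanato (-1 each), 2×pyridine (neutral), 3×azido (-1 each); total -4. So Cr + (-4) = 2−, giving Cr = +2.
The complex ion is anionic, so chromium takes the -ate form chromate(II).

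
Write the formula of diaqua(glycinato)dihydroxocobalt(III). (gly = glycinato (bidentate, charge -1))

[Co(gly)(H2O)2(OH)2]

Ligands: 2 hydroxo (OH, -1), 1 glycinato (gly, -1), 2 aqua (H2O, neutral). Ligand charge sum = -3.
With Co in oxidation state +3, the complex ion is [Co...].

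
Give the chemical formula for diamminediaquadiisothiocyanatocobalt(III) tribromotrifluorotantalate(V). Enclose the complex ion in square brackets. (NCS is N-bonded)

[Co(H2O)2(NCS)2(NH3)2][TaBr3F3]

Cation [Co…]: ligand charges -2, Co(III) ⇒ ion charge 1+.
Anion [Ta…]: ligand charges -6, Ta(V) ⇒ ion charge 1−.
One 1+ cation balances one 1− anion.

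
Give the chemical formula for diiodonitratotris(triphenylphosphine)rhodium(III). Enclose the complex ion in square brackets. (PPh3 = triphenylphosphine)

[RhI2(NO3)(PPh3)3]

Ligands: 2 iodo (I, -1), 3 triphenylphosphine (PPh3, neutral), 1 nitrato (NO3, -1). Ligand charge sum = -3.
With Rh in oxidation state +3, the complex ion is [Rh...].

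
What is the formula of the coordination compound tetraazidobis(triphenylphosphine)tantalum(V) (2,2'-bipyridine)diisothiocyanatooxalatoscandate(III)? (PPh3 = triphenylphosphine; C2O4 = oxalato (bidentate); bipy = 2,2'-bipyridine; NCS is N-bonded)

[Ta(N3)4(PPh3)2][Sc(bipy)(C2O4)(NCS)2]

Cation [Ta…]: ligand charges -4, Ta(V) ⇒ ion charge 1+.
Anion [Sc…]: ligand charges -4, Sc(III) ⇒ ion charge 1−.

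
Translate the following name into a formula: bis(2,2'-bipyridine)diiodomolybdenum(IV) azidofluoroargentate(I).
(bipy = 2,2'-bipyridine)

Cation [Mo…]: ligand charges -2, Mo(IV) ⇒ ion charge 2+.
Anion [Ag…]: ligand charges -2, Ag(I) ⇒ ion charge 1−.

[Mo(bipy)2I2][AgF(N3)]2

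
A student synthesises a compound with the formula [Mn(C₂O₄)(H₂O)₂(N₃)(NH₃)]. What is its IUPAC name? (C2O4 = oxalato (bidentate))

amminediaquaazidooxalatomanganese(III)

There is no counter-ion, so the complex is neutral overall.
Ligand charges: 1×oxalato (-2 each), 1×azido (-1 each), 2×aqua (neutral), 1×ammine (neutral); total -3. So Mn + (-3) = 0, giving Mn = +3.
Ligands are named alphabetically: ammine before aqua before azido before oxalato.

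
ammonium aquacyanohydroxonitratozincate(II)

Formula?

Ligands: 1 aqua (H2O, neutral), 1 nitrato (NO3, -1), 1 cyano (CN, -1), 1 hydroxo (OH, -1). Ligand charge sum = -3.
With Zn in oxidation state +2, the complex ion is [Zn...]^1−.
Charge balance with ammonium (+1) requires 1 complex ion per 1 ammonium.

NH4[Zn(CN)(H2O)(NO3)(OH)]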